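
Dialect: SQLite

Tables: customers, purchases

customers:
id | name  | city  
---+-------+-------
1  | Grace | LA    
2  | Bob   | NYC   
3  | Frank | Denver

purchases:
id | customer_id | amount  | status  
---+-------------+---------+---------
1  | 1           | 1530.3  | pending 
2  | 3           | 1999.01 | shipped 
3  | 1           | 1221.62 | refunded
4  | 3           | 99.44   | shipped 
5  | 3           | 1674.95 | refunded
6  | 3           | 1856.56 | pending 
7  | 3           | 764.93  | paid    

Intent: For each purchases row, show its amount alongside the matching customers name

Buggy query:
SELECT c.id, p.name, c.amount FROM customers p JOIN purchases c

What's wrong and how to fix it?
Bug: JOIN with no ON clause produces a cartesian product; every purchases row pairs with every customers row

Fix: Add ON c.customer_id = p.id to the JOIN

Corrected query:
SELECT c.id, p.name, c.amount FROM customers p JOIN purchases c ON c.customer_id = p.id

Result:
id | name  | amount 
---+-------+--------
1  | Grace | 1530.3 
2  | Frank | 1999.01
3  | Grace | 1221.62
4  | Frank | 99.44  
5  | Frank | 1674.95
6  | Frank | 1856.56
7  | Frank | 764.93 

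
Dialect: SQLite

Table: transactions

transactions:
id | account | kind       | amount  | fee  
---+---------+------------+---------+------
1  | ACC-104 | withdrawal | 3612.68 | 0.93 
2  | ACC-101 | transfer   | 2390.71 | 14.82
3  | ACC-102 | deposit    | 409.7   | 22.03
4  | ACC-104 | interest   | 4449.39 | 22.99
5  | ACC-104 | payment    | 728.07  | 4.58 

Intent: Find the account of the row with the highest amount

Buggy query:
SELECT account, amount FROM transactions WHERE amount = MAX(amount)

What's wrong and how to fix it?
Bug: WHERE is evaluated per row; an aggregate over the whole table isn't defined there

Fix: Use a subquery: WHERE amount = (SELECT MAX(amount) FROM transactions)

Corrected query:
SELECT account, amount FROM transactions WHERE amount = (SELECT MAX(amount) FROM transactions)

Result:
account | amount 
--------+--------
ACC-104 | 4449.39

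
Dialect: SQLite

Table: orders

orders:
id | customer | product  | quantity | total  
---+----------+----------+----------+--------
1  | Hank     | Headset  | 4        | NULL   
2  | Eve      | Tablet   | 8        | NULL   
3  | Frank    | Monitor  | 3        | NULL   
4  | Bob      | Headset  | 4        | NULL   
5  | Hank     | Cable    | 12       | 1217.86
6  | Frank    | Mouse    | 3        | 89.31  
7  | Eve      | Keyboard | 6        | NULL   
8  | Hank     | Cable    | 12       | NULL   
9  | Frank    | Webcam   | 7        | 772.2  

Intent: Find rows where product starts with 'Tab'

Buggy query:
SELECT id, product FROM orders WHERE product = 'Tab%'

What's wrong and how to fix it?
Bug: '=' compares the literal string including the % character; pattern matching needs LIKE

Fix: Replace '=' with LIKE so 'Tab%' is treated as a pattern

Corrected query:
SELECT id, product FROM orders WHERE product LIKE 'Tab%'

Result:
id | product
---+--------
2  | Tablet 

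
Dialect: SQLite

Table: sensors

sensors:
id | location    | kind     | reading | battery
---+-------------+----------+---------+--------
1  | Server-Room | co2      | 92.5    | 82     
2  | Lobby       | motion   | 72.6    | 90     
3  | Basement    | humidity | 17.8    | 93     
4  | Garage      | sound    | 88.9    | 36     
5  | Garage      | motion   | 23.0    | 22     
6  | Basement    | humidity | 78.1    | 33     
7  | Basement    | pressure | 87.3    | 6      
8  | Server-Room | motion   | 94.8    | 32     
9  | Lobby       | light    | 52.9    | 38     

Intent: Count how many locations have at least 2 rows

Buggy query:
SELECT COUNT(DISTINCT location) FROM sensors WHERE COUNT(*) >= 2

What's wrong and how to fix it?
Bug: WHERE filters individual rows, not groups, so a group-level COUNT is invalid there

Fix: Use a subquery that GROUPs and filters with HAVING, then count its rows

Corrected query:
SELECT COUNT(*) FROM (SELECT location FROM sensors GROUP BY location HAVING COUNT(*) >= 2)

Result:
COUNT(*)
--------
4       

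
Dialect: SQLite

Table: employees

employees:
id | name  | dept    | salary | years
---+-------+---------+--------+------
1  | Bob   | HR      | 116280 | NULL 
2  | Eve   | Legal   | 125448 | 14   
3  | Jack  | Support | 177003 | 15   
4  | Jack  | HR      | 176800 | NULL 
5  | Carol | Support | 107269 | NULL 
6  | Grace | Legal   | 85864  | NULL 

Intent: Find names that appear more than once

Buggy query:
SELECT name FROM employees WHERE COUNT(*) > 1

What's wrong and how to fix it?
Bug: WHERE can't reference COUNT(*); aggregates are computed after WHERE

Fix: GROUP BY name, then filter groups with HAVING COUNT(*) > 1

Corrected query:
SELECT name FROM employees GROUP BY name HAVING COUNT(*) > 1

Result:
name
----
Jack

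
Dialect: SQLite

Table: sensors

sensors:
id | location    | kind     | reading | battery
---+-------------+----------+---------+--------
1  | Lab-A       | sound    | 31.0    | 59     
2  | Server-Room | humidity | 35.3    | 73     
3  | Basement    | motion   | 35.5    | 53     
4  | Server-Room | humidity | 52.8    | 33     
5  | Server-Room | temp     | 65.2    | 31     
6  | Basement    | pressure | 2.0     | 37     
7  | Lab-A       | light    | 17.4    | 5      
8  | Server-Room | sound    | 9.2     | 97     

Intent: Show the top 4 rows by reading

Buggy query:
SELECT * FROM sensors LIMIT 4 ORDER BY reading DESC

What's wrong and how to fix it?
Bug: ORDER BY cannot follow LIMIT; LIMIT is the final clause

Fix: Swap the clauses: ORDER BY first, then LIMIT

Corrected query:
SELECT * FROM sensors ORDER BY reading DESC LIMIT 4

Result:
id | location    | kind     | reading | battery
---+-------------+----------+---------+--------
5  | Server-Room | temp     | 65.2    | 31     
4  | Server-Room | humidity | 52.8    | 33     
3  | Basement    | motion   | 35.5    | 53     
2  | Server-Room | humidity | 35.3    | 73     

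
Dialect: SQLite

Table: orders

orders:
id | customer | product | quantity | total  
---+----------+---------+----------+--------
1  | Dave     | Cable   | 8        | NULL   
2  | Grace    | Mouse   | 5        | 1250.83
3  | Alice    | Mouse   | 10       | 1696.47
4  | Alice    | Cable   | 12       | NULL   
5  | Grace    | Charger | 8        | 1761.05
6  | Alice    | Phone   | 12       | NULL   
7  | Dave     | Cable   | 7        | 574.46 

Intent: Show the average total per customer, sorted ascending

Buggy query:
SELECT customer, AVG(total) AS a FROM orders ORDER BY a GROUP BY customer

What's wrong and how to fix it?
Bug: ORDER BY appears before GROUP BY; SQL clause order requires GROUP BY first

Fix: Reorder: SELECT … FROM … GROUP BY … ORDER BY …

Corrected query:
SELECT customer, AVG(total) AS a FROM orders GROUP BY customer ORDER BY a

Result:
customer | a      
---------+--------
Dave     | 574.46 
Grace    | 1505.94
Alice    | 1696.47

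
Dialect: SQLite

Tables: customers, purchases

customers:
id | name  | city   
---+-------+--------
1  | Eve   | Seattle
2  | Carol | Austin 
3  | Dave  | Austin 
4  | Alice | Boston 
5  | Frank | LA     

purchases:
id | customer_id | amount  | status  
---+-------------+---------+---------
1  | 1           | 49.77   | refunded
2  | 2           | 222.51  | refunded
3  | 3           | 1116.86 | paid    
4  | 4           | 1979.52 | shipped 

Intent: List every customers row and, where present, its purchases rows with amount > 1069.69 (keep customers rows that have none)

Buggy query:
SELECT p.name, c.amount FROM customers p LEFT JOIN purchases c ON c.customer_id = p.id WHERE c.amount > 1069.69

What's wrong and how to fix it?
Bug: Filtering c.amount in WHERE discards the NULL rows produced by LEFT JOIN, turning it into an inner join

Fix: Put 'c.amount > 1069.69' in the JOIN's ON clause instead of WHERE

Corrected query:
SELECT p.name, c.amount FROM customers p LEFT JOIN purchases c ON c.customer_id = p.id AND c.amount > 1069.69

Result:
name  | amount 
------+--------
Eve   | NULL   
Carol | NULL   
Dave  | 1116.86
Alice | 1979.52
Frank | NULL   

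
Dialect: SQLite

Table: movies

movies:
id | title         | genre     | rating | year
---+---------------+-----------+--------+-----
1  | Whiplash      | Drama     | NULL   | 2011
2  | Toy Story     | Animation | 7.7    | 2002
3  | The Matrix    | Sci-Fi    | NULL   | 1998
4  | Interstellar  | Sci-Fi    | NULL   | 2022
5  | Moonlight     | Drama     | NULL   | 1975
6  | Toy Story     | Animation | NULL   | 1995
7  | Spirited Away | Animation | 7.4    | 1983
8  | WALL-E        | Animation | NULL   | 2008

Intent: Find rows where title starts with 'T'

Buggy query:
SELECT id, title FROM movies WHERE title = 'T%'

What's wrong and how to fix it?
Bug: Wildcards only work with LIKE; '=' treats '%' as a literal character

Fix: Use LIKE for wildcard pattern matching

Corrected query:
SELECT id, title FROM movies WHERE title LIKE 'T%'

Result:
id | title     
---+-----------
2  | Toy Story 
3  | The Matrix
6  | Toy Story 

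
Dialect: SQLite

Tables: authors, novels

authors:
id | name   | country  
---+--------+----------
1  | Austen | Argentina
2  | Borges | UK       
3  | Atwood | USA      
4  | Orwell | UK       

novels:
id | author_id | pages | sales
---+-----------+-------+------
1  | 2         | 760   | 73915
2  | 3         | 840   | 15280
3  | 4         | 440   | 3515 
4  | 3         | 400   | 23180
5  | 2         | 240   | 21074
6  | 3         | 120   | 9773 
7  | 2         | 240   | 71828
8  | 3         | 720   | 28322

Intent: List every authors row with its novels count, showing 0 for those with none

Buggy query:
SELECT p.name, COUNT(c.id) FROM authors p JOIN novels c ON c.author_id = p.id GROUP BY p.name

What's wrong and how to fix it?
Bug: An inner join excludes parents with zero children

Fix: Use LEFT JOIN so parents without children still appear (COUNT(c.id) gives 0)

Corrected query:
SELECT p.name, COUNT(c.id) FROM authors p LEFT JOIN novels c ON c.author_id = p.id GROUP BY p.name

Result:
name   | COUNT(c.id)
-------+------------
Atwood | 4          
Austen | 0          
Borges | 3          
Orwell | 1          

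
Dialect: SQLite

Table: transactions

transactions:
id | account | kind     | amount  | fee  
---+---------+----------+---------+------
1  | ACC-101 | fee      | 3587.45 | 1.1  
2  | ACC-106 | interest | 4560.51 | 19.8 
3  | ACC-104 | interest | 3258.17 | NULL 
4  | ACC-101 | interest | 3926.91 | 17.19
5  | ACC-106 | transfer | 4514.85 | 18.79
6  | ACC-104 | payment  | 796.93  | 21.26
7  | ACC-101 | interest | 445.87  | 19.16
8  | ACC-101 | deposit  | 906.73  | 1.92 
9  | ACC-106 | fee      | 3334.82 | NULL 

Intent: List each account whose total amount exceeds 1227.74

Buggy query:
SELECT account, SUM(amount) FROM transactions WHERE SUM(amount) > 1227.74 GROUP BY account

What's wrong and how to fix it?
Bug: WHERE runs before GROUP BY, so aggregates aren't available there

Fix: Move the aggregate condition to a HAVING clause

Corrected query:
SELECT account, SUM(amount) FROM transactions GROUP BY account HAVING SUM(amount) > 1227.74

Result:
account | SUM(amount)
--------+------------
ACC-101 | 8866.96    
ACC-104 | 4055.1     
ACC-106 | 12410.18   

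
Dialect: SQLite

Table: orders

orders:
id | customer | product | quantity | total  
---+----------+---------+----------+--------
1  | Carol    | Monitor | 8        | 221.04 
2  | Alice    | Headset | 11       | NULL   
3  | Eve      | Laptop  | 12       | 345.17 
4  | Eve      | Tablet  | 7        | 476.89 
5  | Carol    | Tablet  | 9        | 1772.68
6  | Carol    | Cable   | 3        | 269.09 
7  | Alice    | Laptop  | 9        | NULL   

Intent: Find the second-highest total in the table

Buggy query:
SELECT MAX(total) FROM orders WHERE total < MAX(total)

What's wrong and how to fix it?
Bug: The inner MAX is an aggregate inside WHERE, which is not allowed

Fix: Put the inner MAX in a scalar subquery

Corrected query:
SELECT MAX(total) FROM orders WHERE total < (SELECT MAX(total) FROM orders)

Result:
MAX(total)
----------
476.89    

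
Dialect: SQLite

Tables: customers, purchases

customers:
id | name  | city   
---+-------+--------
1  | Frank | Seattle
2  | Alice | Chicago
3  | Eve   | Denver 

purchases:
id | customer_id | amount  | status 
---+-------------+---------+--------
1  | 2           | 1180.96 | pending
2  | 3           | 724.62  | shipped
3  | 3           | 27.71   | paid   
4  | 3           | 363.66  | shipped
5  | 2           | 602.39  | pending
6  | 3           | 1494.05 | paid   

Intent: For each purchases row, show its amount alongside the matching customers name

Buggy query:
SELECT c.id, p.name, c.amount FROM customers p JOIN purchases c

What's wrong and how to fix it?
Bug: Missing join condition: each purchases row is matched to all customers rows instead of just its own

Fix: Specify the join condition linking the foreign key to the parent id

Corrected query:
SELECT c.id, p.name, c.amount FROM customers p JOIN purchases c ON c.customer_id = p.id

Result:
id | name  | amount 
---+-------+--------
1  | Alice | 1180.96
2  | Eve   | 724.62 
3  | Eve   | 27.71  
4  | Eve   | 363.66 
5  | Alice | 602.39 
6  | Eve   | 1494.05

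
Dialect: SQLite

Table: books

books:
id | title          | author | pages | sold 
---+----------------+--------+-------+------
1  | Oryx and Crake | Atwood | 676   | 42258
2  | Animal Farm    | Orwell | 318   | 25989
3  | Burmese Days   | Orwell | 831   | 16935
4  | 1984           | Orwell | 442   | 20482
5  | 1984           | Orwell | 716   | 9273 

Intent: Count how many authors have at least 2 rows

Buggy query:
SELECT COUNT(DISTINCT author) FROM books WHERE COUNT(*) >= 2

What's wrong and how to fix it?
Bug: WHERE filters individual rows, not groups, so a group-level COUNT is invalid there

Fix: Use a subquery that GROUPs and filters with HAVING, then count its rows

Corrected query:
SELECT COUNT(*) FROM (SELECT author FROM books GROUP BY author HAVING COUNT(*) >= 2)

Result:
COUNT(*)
--------
1       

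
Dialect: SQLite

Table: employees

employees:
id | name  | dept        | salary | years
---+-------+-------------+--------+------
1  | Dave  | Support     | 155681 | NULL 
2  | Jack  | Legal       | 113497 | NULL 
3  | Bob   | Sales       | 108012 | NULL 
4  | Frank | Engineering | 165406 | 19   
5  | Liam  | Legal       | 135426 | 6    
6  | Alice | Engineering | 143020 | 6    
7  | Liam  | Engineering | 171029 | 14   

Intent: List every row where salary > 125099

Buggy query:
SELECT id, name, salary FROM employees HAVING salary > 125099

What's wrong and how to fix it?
Bug: HAVING filters the output of aggregation, but this query has no GROUP BY and no aggregate functions, so SQLite rejects it (HAVING clause on a non-aggregate query); the condition here is per row

Fix: Use WHERE for row-level filtering

Corrected query:
SELECT id, name, salary FROM employees WHERE salary > 125099

Result:
id | name  | salary
---+-------+-------
1  | Dave  | 155681
4  | Frank | 165406
5  | Liam  | 135426
6  | Alice | 143020
7  | Liam  | 171029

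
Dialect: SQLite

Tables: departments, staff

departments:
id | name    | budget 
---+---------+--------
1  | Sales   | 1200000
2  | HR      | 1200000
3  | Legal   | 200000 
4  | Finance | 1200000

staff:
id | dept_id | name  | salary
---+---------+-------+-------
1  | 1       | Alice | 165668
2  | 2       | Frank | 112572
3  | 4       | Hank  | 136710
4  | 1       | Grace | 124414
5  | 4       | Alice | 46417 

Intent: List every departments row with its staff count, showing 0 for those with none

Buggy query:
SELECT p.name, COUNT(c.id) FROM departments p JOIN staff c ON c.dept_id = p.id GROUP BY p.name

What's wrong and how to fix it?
Bug: INNER JOIN drops departments rows that have no matching staff rows

Fix: Switch to LEFT JOIN to retain unmatched parent rows

Corrected query:
SELECT p.name, COUNT(c.id) FROM departments p LEFT JOIN staff c ON c.dept_id = p.id GROUP BY p.name

Result:
name    | COUNT(c.id)
--------+------------
Finance | 2          
HR      | 1          
Legal   | 0          
Sales   | 2          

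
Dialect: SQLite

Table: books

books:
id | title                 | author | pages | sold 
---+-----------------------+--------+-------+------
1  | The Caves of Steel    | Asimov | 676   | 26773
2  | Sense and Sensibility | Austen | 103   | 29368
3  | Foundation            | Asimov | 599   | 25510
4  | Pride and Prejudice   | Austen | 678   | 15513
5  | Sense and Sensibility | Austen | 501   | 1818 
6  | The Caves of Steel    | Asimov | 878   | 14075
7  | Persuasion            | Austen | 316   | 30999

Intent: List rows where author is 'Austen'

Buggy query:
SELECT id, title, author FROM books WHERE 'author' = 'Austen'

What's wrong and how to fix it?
Bug: 'author' in single quotes is a string literal, not the column; the comparison is literal-vs-literal and never true

Fix: Reference the column as author without single quotes

Corrected query:
SELECT id, title, author FROM books WHERE author = 'Austen'

Result:
id | title                 | author
---+-----------------------+-------
2  | Sense and Sensibility | Austen
4  | Pride and Prejudice   | Austen
5  | Sense and Sensibility | Austen
7  | Persuasion            | Austen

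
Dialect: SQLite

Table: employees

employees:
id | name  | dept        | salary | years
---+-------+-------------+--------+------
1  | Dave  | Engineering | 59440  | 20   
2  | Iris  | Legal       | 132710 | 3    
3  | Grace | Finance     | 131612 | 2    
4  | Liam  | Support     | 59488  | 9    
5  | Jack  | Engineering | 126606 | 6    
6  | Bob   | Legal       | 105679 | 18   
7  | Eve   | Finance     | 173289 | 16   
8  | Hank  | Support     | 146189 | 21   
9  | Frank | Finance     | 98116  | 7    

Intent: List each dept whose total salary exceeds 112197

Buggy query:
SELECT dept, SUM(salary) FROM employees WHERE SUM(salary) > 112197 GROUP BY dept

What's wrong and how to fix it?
Bug: WHERE runs before GROUP BY, so aggregates aren't available there

Fix: Move the aggregate condition to a HAVING clause

Corrected query:
SELECT dept, SUM(salary) FROM employees GROUP BY dept HAVING SUM(salary) > 112197

Result:
dept        | SUM(salary)
------------+------------
Engineering | 186046     
Finance     | 403017     
Legal       | 238389     
Support     | 205677     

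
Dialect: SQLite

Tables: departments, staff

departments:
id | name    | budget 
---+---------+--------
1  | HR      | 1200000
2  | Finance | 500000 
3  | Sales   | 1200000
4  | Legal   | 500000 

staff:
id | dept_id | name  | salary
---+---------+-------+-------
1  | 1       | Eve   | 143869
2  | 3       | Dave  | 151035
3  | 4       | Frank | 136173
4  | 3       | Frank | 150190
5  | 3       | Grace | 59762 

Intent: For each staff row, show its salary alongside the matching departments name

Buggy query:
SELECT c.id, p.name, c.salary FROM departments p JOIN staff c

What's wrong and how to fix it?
Bug: Missing join condition: each staff row is matched to all departments rows instead of just its own

Fix: Specify the join condition linking the foreign key to the parent id

Corrected query:
SELECT c.id, p.name, c.salary FROM departments p JOIN staff c ON c.dept_id = p.id

Result:
id | name  | salary
---+-------+-------
1  | HR    | 143869
2  | Sales | 151035
3  | Legal | 136173
4  | Sales | 150190
5  | Sales | 59762 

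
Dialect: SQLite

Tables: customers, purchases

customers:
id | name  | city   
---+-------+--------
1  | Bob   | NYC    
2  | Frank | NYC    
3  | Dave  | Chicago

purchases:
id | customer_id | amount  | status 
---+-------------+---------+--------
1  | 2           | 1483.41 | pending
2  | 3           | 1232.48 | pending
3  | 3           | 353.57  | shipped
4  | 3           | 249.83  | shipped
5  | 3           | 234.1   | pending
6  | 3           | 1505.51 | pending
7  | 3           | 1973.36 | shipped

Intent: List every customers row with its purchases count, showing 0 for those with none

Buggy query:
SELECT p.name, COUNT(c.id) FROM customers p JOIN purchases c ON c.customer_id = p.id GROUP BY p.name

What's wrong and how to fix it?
Bug: INNER JOIN drops customers rows that have no matching purchases rows

Fix: Switch to LEFT JOIN to retain unmatched parent rows

Corrected query:
SELECT p.name, COUNT(c.id) FROM customers p LEFT JOIN purchases c ON c.customer_id = p.id GROUP BY p.name

Result:
name  | COUNT(c.id)
------+------------
Bob   | 0          
Dave  | 6          
Frank | 1          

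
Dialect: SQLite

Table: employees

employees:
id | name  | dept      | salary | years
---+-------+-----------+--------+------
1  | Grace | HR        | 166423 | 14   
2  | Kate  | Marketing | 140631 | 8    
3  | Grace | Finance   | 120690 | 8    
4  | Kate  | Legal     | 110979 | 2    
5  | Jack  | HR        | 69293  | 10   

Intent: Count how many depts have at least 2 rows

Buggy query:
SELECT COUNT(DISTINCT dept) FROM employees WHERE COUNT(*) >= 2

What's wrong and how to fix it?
Bug: COUNT(*) cannot appear in WHERE; the per-group count doesn't exist yet

Fix: Use a subquery that GROUPs and filters with HAVING, then count its rows

Corrected query:
SELECT COUNT(*) FROM (SELECT dept FROM employees GROUP BY dept HAVING COUNT(*) >= 2)

Result:
COUNT(*)
--------
1       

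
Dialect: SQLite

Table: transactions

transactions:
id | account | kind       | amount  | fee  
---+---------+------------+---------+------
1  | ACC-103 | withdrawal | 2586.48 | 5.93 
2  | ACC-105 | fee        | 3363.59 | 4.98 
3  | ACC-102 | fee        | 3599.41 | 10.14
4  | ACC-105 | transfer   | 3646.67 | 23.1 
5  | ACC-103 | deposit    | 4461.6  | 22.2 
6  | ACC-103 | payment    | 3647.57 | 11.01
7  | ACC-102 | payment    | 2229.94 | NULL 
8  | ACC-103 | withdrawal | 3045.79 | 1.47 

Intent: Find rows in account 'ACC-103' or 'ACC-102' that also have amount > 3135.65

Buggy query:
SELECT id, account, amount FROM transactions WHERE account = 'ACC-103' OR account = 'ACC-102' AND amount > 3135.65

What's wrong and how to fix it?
Bug: Without parentheses, AND is evaluated before OR, so the amount filter only applies to the 'ACC-102' branch

Fix: Add parentheses around the OR so the AND applies to both alternatives

Corrected query:
SELECT id, account, amount FROM transactions WHERE (account = 'ACC-103' OR account = 'ACC-102') AND amount > 3135.65

Result:
id | account | amount 
---+---------+--------
3  | ACC-102 | 3599.41
5  | ACC-103 | 4461.6 
6  | ACC-103 | 3647.57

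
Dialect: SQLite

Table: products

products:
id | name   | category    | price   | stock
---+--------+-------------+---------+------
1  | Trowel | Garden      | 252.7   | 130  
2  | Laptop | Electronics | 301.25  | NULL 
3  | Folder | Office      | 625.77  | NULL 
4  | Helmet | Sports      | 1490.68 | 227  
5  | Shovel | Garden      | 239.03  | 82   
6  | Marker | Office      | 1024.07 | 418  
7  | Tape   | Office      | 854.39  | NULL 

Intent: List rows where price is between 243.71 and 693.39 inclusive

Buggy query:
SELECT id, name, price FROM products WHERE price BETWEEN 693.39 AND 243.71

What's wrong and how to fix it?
Bug: The bounds are reversed; BETWEEN a AND b requires a <= b to match anything

Fix: Write BETWEEN 243.71 AND 693.39

Corrected query:
SELECT id, name, price FROM products WHERE price BETWEEN 243.71 AND 693.39

Result:
id | name   | price 
---+--------+-------
1  | Trowel | 252.7 
2  | Laptop | 301.25
3  | Folder | 625.77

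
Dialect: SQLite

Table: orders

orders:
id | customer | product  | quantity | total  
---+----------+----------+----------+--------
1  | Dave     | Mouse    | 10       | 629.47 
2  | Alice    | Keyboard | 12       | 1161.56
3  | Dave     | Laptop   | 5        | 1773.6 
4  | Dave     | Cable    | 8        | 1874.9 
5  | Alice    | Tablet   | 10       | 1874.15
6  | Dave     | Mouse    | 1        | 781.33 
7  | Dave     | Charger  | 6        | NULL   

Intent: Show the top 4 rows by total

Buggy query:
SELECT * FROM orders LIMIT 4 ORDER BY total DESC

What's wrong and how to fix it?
Bug: ORDER BY cannot follow LIMIT; LIMIT is the final clause

Fix: Sort with ORDER BY, then apply LIMIT

Corrected query:
SELECT * FROM orders ORDER BY total DESC LIMIT 4

Result:
id | customer | product  | quantity | total  
---+----------+----------+----------+--------
4  | Dave     | Cable    | 8        | 1874.9 
5  | Alice    | Tablet   | 10       | 1874.15
3  | Dave     | Laptop   | 5        | 1773.6 
2  | Alice    | Keyboard | 12       | 1161.56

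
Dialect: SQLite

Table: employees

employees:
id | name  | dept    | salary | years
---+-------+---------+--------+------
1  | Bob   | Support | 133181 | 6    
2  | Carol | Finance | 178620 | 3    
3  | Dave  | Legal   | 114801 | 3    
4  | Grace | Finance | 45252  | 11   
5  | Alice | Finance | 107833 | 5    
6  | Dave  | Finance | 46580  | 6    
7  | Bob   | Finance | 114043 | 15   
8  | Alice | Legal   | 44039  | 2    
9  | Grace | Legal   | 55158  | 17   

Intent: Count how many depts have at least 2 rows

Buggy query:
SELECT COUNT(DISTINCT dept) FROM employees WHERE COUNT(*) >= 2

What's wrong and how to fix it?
Bug: WHERE filters individual rows, not groups, so a group-level COUNT is invalid there

Fix: Group first with HAVING COUNT(*) >= 2, then COUNT the resulting groups

Corrected query:
SELECT COUNT(*) FROM (SELECT dept FROM employees GROUP BY dept HAVING COUNT(*) >= 2)

Result:
COUNT(*)
--------
2       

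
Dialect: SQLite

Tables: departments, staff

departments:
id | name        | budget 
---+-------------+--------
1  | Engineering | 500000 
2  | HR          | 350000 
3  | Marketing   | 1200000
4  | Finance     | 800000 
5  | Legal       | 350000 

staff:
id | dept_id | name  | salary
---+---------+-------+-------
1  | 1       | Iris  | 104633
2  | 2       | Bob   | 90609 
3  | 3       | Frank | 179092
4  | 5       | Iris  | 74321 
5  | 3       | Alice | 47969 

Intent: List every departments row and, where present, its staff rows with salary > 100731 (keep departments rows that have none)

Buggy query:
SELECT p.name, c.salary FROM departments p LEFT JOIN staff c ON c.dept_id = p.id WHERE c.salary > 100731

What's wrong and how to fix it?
Bug: A WHERE condition on the right-hand table after LEFT JOIN drops unmatched parents

Fix: Move the right-table condition into the ON clause so unmatched parents are kept

Corrected query:
SELECT p.name, c.salary FROM departments p LEFT JOIN staff c ON c.dept_id = p.id AND c.salary > 100731

Result:
name        | salary
------------+-------
Engineering | 104633
HR          | NULL  
Marketing   | 179092
Finance     | NULL  
Legal       | NULL  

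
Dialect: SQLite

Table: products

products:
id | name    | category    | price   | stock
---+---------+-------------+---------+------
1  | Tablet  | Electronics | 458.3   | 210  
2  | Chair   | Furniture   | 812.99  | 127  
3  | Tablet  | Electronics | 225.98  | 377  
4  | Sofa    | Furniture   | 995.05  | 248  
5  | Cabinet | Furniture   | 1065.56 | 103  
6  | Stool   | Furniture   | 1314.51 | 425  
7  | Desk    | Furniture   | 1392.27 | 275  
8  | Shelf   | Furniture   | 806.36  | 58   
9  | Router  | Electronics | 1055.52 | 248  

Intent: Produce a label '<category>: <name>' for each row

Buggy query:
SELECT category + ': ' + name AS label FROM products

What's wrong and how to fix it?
Bug: SQLite uses || for string concatenation; + coerces text to numbers (yielding 0)

Fix: Use the || operator for string concatenation

Corrected query:
SELECT category || ': ' || name AS label FROM products

Result:
label              
-------------------
Electronics: Tablet
Furniture: Chair   
Electronics: Tablet
Furniture: Sofa    
Furniture: Cabinet 
Furniture: Stool   
Furniture: Desk    
Furniture: Shelf   
Electronics: Router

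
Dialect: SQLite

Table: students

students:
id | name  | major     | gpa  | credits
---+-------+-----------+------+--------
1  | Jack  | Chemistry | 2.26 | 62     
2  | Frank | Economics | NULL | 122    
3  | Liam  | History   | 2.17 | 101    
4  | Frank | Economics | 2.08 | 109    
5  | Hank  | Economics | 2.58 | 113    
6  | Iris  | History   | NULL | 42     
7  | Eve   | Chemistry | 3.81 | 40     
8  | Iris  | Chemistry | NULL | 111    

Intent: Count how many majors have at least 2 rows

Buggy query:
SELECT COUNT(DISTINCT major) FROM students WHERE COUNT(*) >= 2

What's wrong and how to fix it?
Bug: COUNT(*) cannot appear in WHERE; the per-group count doesn't exist yet

Fix: Group first with HAVING COUNT(*) >= 2, then COUNT the resulting groups

Corrected query:
SELECT COUNT(*) FROM (SELECT major FROM students GROUP BY major HAVING COUNT(*) >= 2)

Result:
COUNT(*)
--------
3       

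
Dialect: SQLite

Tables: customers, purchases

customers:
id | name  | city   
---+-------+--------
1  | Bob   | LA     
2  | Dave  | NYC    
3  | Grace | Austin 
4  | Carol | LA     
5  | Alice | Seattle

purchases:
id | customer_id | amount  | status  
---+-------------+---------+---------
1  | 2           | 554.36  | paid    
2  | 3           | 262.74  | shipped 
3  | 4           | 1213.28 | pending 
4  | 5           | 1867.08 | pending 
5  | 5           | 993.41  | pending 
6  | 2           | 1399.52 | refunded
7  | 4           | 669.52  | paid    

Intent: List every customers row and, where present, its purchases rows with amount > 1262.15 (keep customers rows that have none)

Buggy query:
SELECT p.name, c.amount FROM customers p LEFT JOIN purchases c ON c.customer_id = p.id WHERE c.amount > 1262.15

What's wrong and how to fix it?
Bug: Filtering c.amount in WHERE discards the NULL rows produced by LEFT JOIN, turning it into an inner join

Fix: Put 'c.amount > 1262.15' in the JOIN's ON clause instead of WHERE

Corrected query:
SELECT p.name, c.amount FROM customers p LEFT JOIN purchases c ON c.customer_id = p.id AND c.amount > 1262.15

Result:
name  | amount 
------+--------
Bob   | NULL   
Dave  | 1399.52
Grace | NULL   
Carol | NULL   
Alice | 1867.08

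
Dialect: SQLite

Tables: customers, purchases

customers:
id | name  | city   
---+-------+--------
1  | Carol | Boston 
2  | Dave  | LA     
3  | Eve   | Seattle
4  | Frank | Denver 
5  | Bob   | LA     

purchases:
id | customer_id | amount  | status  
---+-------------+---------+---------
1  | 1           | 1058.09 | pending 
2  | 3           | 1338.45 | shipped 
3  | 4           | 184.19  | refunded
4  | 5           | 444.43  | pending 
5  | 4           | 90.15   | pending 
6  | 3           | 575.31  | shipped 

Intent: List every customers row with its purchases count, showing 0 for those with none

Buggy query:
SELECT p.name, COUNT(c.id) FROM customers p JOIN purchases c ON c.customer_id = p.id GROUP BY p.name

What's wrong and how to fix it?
Bug: INNER JOIN drops customers rows that have no matching purchases rows

Fix: Use LEFT JOIN so parents without children still appear (COUNT(c.id) gives 0)

Corrected query:
SELECT p.name, COUNT(c.id) FROM customers p LEFT JOIN purchases c ON c.customer_id = p.id GROUP BY p.name

Result:
name  | COUNT(c.id)
------+------------
Bob   | 1          
Carol | 1          
Dave  | 0          
Eve   | 2          
Frank | 2          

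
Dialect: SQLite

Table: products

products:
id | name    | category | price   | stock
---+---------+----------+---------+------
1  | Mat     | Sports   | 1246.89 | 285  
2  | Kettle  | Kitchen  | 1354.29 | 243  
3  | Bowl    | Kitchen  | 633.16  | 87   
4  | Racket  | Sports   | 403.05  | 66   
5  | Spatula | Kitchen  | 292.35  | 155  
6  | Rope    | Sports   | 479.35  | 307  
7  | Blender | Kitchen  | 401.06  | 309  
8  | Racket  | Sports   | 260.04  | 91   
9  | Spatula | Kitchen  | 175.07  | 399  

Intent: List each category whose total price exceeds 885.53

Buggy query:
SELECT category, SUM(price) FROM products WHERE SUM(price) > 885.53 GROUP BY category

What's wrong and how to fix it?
Bug: Aggregate functions cannot appear in a WHERE clause

Fix: Use HAVING (which filters groups after aggregation) instead of WHERE

Corrected query:
SELECT category, SUM(price) FROM products GROUP BY category HAVING SUM(price) > 885.53

Result:
category | SUM(price)
---------+-----------
Kitchen  | 2855.93   
Sports   | 2389.33   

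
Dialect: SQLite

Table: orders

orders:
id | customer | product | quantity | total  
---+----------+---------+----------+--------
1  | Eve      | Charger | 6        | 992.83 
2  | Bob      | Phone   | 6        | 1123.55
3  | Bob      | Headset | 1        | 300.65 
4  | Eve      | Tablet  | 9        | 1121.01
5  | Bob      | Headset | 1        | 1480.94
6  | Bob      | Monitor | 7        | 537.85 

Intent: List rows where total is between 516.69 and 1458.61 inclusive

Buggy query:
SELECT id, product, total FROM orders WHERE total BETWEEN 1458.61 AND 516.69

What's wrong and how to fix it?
Bug: BETWEEN expects the lower bound first; with 1458.61 AND 516.69 the range is empty

Fix: Write BETWEEN 516.69 AND 1458.61

Corrected query:
SELECT id, product, total FROM orders WHERE total BETWEEN 516.69 AND 1458.61

Result:
id | product | total  
---+---------+--------
1  | Charger | 992.83 
2  | Phone   | 1123.55
4  | Tablet  | 1121.01
6  | Monitor | 537.85 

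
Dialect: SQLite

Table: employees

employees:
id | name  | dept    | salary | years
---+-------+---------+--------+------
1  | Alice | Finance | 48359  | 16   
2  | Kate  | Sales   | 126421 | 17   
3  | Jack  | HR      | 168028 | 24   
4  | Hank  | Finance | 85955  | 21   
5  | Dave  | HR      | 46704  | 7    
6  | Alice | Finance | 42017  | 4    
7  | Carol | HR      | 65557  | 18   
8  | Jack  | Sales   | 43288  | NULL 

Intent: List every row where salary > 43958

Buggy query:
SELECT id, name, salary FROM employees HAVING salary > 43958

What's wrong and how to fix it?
Bug: HAVING filters the output of aggregation, but this query has no GROUP BY and no aggregate functions, so SQLite rejects it (HAVING clause on a non-aggregate query); the condition here is per row

Fix: Use WHERE for row-level filtering

Corrected query:
SELECT id, name, salary FROM employees WHERE salary > 43958

Result:
id | name  | salary
---+-------+-------
1  | Alice | 48359 
2  | Kate  | 126421
3  | Jack  | 168028
4  | Hank  | 85955 
5  | Dave  | 46704 
7  | Carol | 65557 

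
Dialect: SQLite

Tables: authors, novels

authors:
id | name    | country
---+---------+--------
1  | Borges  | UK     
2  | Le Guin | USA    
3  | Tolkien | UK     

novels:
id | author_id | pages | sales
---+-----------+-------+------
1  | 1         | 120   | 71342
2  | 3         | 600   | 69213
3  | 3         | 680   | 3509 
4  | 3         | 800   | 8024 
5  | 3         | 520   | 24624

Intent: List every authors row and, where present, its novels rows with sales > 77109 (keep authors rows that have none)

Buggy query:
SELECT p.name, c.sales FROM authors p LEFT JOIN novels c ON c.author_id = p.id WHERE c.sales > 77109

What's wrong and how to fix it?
Bug: Filtering c.sales in WHERE discards the NULL rows produced by LEFT JOIN, turning it into an inner join

Fix: Move the right-table condition into the ON clause so unmatched parents are kept

Corrected query:
SELECT p.name, c.sales FROM authors p LEFT JOIN novels c ON c.author_id = p.id AND c.sales > 77109

Result:
name    | sales
--------+------
Borges  | NULL 
Le Guin | NULL 
Tolkien | NULL 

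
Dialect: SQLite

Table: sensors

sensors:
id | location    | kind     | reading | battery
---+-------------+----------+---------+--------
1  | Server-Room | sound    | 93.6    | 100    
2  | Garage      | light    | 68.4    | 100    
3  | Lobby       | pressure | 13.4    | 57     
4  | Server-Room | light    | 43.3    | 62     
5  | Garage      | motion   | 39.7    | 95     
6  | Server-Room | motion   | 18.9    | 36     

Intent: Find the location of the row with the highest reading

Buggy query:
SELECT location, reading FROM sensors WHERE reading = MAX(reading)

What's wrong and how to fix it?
Bug: WHERE is evaluated per row; an aggregate over the whole table isn't defined there

Fix: Use a subquery: WHERE reading = (SELECT MAX(reading) FROM sensors)

Corrected query:
SELECT location, reading FROM sensors WHERE reading = (SELECT MAX(reading) FROM sensors)

Result:
location    | reading
------------+--------
Server-Room | 93.6   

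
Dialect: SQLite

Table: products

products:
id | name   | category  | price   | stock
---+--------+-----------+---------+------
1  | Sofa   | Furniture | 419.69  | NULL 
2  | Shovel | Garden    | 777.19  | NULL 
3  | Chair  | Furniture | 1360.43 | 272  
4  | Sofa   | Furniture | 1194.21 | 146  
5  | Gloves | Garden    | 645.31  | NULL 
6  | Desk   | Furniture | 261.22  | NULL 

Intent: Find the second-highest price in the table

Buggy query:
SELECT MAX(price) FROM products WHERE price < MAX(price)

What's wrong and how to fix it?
Bug: MAX(price) on the right of the comparison is an aggregate-in-WHERE error

Fix: Put the inner MAX in a scalar subquery

Corrected query:
SELECT MAX(price) FROM products WHERE price < (SELECT MAX(price) FROM products)

Result:
MAX(price)
----------
1194.21   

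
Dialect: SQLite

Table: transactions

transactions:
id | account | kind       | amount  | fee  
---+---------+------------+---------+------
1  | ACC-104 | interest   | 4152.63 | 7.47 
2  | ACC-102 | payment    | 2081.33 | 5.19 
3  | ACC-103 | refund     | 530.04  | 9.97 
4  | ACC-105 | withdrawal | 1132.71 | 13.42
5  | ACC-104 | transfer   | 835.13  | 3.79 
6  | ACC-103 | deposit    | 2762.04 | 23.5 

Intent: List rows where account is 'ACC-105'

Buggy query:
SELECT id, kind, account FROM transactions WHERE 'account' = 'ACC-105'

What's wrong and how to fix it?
Bug: Single quotes denote string literals in SQL; the column name is being compared as a constant string

Fix: Reference the column as account without single quotes

Corrected query:
SELECT id, kind, account FROM transactions WHERE account = 'ACC-105'

Result:
id | kind       | account
---+------------+--------
4  | withdrawal | ACC-105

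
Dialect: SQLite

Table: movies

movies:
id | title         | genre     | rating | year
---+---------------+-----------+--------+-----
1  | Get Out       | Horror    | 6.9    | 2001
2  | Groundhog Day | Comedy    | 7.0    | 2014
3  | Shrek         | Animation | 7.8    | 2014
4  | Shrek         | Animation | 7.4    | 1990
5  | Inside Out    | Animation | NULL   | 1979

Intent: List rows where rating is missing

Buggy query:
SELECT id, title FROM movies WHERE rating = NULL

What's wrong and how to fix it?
Bug: '= NULL' is always unknown in SQL three-valued logic, so no rows match

Fix: Replace '= NULL' with 'IS NULL'

Corrected query:
SELECT id, title FROM movies WHERE rating IS NULL

Result:
id | title     
---+-----------
5  | Inside Out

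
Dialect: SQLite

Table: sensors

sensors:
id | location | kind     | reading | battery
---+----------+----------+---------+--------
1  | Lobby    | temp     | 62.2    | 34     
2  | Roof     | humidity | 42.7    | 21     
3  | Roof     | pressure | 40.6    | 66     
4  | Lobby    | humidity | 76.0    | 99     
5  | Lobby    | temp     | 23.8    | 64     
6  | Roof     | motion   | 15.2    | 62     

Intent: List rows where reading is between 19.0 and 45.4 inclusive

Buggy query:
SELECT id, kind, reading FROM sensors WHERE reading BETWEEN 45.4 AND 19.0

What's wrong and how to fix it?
Bug: The bounds are reversed; BETWEEN a AND b requires a <= b to match anything

Fix: Swap the bounds so the smaller value comes first

Corrected query:
SELECT id, kind, reading FROM sensors WHERE reading BETWEEN 19.0 AND 45.4

Result:
id | kind     | reading
---+----------+--------
2  | humidity | 42.7   
3  | pressure | 40.6   
5  | temp     | 23.8   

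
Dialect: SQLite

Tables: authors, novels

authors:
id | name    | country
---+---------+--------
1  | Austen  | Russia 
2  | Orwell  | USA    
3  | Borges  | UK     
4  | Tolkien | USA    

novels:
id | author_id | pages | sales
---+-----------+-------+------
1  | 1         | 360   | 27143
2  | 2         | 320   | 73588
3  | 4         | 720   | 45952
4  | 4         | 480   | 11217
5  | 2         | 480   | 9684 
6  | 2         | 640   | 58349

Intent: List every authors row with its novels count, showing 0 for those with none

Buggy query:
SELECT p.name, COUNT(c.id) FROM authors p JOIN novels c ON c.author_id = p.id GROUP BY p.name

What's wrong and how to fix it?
Bug: An inner join excludes parents with zero children

Fix: Use LEFT JOIN so parents without children still appear (COUNT(c.id) gives 0)

Corrected query:
SELECT p.name, COUNT(c.id) FROM authors p LEFT JOIN novels c ON c.author_id = p.id GROUP BY p.name

Result:
name    | COUNT(c.id)
--------+------------
Austen  | 1          
Borges  | 0          
Orwell  | 3          
Tolkien | 2          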